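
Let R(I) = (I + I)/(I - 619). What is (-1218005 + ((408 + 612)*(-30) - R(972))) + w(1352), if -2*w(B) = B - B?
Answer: -440759509/353 ≈ -1.2486e+6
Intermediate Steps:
R(I) = 2*I/(-619 + I) (R(I) = (2*I)/(-619 + I) = 2*I/(-619 + I))
w(B) = 0 (w(B) = -(B - B)/2 = -1/2*0 = 0)
(-1218005 + ((408 + 612)*(-30) - R(972))) + w(1352) = (-1218005 + ((408 + 612)*(-30) - 2*972/(-619 + 972))) + 0 = (-1218005 + (1020*(-30) - 2*972/353)) + 0 = (-1218005 + (-30600 - 2*972/353)) + 0 = (-1218005 + (-30600 - 1*1944/353)) + 0 = (-1218005 + (-30600 - 1944/353)) + 0 = (-1218005 - 10803744/353) + 0 = -440759509/353 + 0 = -440759509/353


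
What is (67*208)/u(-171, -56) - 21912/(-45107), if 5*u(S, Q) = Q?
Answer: -392728586/315749 ≈ -1243.8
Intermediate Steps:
u(S, Q) = Q/5
(67*208)/u(-171, -56) - 21912/(-45107) = (67*208)/(((⅕)*(-56))) - 21912/(-45107) = 13936/(-56/5) - 21912*(-1)/45107 = 13936*(-5/56) - 1*(-21912/45107) = -8710/7 + 21912/45107 = -392728586/315749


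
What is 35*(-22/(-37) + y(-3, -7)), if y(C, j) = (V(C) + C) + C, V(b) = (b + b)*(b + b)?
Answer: 39620/37 ≈ 1070.8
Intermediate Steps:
V(b) = 4*b² (V(b) = (2*b)*(2*b) = 4*b²)
y(C, j) = 2*C + 4*C² (y(C, j) = (4*C² + C) + C = (C + 4*C²) + C = 2*C + 4*C²)
35*(-22/(-37) + y(-3, -7)) = 35*(-22/(-37) + 2*(-3)*(1 + 2*(-3))) = 35*(-22*(-1/37) + 2*(-3)*(1 - 6)) = 35*(22/37 + 2*(-3)*(-5)) = 35*(22/37 + 30) = 35*(1132/37) = 39620/37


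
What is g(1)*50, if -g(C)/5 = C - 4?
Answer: 750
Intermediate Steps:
g(C) = 20 - 5*C (g(C) = -5*(C - 4) = -5*(-4 + C) = 20 - 5*C)
g(1)*50 = (20 - 5*1)*50 = (20 - 5)*50 = 15*50 = 750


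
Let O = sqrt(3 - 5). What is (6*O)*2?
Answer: 12*I*sqrt(2) ≈ 16.971*I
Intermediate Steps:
O = I*sqrt(2) (O = sqrt(-2) = I*sqrt(2) ≈ 1.4142*I)
(6*O)*2 = (6*(I*sqrt(2)))*2 = (6*I*sqrt(2))*2 = 12*I*sqrt(2)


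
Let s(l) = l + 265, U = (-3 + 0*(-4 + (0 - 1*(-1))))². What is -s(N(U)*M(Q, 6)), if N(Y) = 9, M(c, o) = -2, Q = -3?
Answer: -247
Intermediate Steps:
U = 9 (U = (-3 + 0*(-4 + (0 + 1)))² = (-3 + 0*(-4 + 1))² = (-3 + 0*(-3))² = (-3 + 0)² = (-3)² = 9)
s(l) = 265 + l
-s(N(U)*M(Q, 6)) = -(265 + 9*(-2)) = -(265 - 18) = -1*247 = -247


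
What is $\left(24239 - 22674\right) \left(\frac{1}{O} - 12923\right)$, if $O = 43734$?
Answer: $- \frac{884498062765}{43734} \approx -2.0224 \cdot 10^{7}$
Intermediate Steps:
$\left(24239 - 22674\right) \left(\frac{1}{O} - 12923\right) = \left(24239 - 22674\right) \left(\frac{1}{43734} - 12923\right) = 1565 \left(\frac{1}{43734} - 12923\right) = 1565 \left(- \frac{565174481}{43734}\right) = - \frac{884498062765}{43734}$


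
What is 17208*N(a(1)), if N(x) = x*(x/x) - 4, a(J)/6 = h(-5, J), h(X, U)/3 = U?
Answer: 240912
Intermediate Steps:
h(X, U) = 3*U
a(J) = 18*J (a(J) = 6*(3*J) = 18*J)
N(x) = -4 + x (N(x) = x*1 - 4 = x - 4 = -4 + x)
17208*N(a(1)) = 17208*(-4 + 18*1) = 17208*(-4 + 18) = 17208*14 = 240912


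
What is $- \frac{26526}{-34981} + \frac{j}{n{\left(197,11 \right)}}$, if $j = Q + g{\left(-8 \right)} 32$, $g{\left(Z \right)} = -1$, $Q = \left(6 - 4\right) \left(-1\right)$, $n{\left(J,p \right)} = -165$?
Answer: $\frac{5566144}{5771865} \approx 0.96436$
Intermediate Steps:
$Q = -2$ ($Q = 2 \left(-1\right) = -2$)
$j = -34$ ($j = -2 - 32 = -34$)
$- \frac{26526}{-34981} + \frac{j}{n{\left(197,11 \right)}} = - \frac{26526}{-34981} - \frac{34}{-165} = \left(-26526\right) \left(- \frac{1}{34981}\right) - - \frac{34}{165} = \frac{26526}{34981} + \frac{34}{165} = \frac{5566144}{5771865}$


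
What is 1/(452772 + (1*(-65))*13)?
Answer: 1/451927 ≈ 2.2127e-6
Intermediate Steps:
1/(452772 + (1*(-65))*13) = 1/(452772 - 65*13) = 1/(452772 - 845) = 1/451927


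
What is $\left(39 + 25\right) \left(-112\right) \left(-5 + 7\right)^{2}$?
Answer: $-28672$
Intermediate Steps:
$\left(39 + 25\right) \left(-112\right) \left(-5 + 7\right)^{2} = 64 \left(-112\right) 2^{2} = \left(-7168\right) 4 = -28672$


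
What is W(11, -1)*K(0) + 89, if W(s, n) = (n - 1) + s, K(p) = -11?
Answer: -10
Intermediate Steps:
W(s, n) = -1 + n + s (W(s, n) = (-1 + n) + s = -1 + n + s)
W(11, -1)*K(0) + 89 = (-1 - 1 + 11)*(-11) + 89 = 9*(-11) + 89 = -99 + 89 = -10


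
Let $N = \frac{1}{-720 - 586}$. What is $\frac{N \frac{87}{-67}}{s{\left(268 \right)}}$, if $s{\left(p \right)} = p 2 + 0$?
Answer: $\frac{87}{46901072} \approx 1.855 \cdot 10^{-6}$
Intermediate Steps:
$N = - \frac{1}{1306}$ ($N = \frac{1}{-1306} = - \frac{1}{1306} \approx -0.0007657$)
$s{\left(p \right)} = 2 p$ ($s{\left(p \right)} = 2 p + 0 = 2 p$)
$\frac{N \frac{87}{-67}}{s{\left(268 \right)}} = \frac{\left(- \frac{1}{1306}\right) \frac{87}{-67}}{2 \cdot 268} = \frac{\left(- \frac{1}{1306}\right) 87 \left(- \frac{1}{67}\right)}{536} = \left(- \frac{1}{1306}\right) \left(- \frac{87}{67}\right) \frac{1}{536} = \frac{87}{87502} \cdot \frac{1}{536} = \frac{87}{46901072}$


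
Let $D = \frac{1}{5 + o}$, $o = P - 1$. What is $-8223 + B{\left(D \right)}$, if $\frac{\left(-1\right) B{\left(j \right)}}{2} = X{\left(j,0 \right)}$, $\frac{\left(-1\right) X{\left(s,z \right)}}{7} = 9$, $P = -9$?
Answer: $-8097$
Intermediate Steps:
$X{\left(s,z \right)} = -63$ ($X{\left(s,z \right)} = \left(-7\right) 9 = -63$)
$o = -10$ ($o = -9 - 1 = -10$)
$D = - \frac{1}{5}$ ($D = \frac{1}{5 - 10} = \frac{1}{-5} = - \frac{1}{5} \approx -0.2$)
$B{\left(j \right)} = 126$ ($B{\left(j \right)} = \left(-2\right) \left(-63\right) = 126$)
$-8223 + B{\left(D \right)} = -8223 + 126 = -8097$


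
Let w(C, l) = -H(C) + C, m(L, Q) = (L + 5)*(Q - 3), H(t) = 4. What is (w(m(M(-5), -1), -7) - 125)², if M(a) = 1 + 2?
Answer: 25921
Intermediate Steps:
M(a) = 3
m(L, Q) = (-3 + Q)*(5 + L) (m(L, Q) = (5 + L)*(-3 + Q) = (-3 + Q)*(5 + L))
w(C, l) = -4 + C (w(C, l) = -1*4 + C = -4 + C)
(w(m(M(-5), -1), -7) - 125)² = ((-4 + (-15 - 3*3 + 5*(-1) + 3*(-1))) - 125)² = ((-4 + (-15 - 9 - 5 - 3)) - 125)² = ((-4 - 32) - 125)² = (-36 - 125)² = (-161)² = 25921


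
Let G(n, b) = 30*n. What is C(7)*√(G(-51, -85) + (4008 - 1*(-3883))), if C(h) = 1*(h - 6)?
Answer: √6361 ≈ 79.756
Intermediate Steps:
C(h) = -6 + h (C(h) = 1*(-6 + h) = -6 + h)
C(7)*√(G(-51, -85) + (4008 - 1*(-3883))) = (-6 + 7)*√(30*(-51) + (4008 - 1*(-3883))) = 1*√(-1530 + (4008 + 3883)) = 1*√(-1530 + 7891) = 1*√6361 = √6361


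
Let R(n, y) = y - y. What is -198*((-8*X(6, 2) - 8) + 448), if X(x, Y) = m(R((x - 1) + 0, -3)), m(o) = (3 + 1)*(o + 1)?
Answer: -80784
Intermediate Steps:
R(n, y) = 0
m(o) = 4 + 4*o (m(o) = 4*(1 + o) = 4 + 4*o)
X(x, Y) = 4 (X(x, Y) = 4 + 4*0 = 4 + 0 = 4)
-198*((-8*X(6, 2) - 8) + 448) = -198*((-8*4 - 8) + 448) = -198*((-32 - 8) + 448) = -198*(-40 + 448) = -198*408 = -80784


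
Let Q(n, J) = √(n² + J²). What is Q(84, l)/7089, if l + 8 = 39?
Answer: √8017/7089 ≈ 0.012631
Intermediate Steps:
l = 31 (l = -8 + 39 = 31)
Q(n, J) = √(J² + n²)
Q(84, l)/7089 = √(31² + 84²)/7089 = √(961 + 7056)*(1/7089) = √8017*(1/7089) = √8017/7089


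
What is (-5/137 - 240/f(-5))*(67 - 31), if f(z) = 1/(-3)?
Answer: 3550860/137 ≈ 25919.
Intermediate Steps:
f(z) = -⅓
(-5/137 - 240/f(-5))*(67 - 31) = (-5/137 - 240/(-⅓))*(67 - 31) = (-5*1/137 - 240*(-3))*36 = (-5/137 + 720)*36 = (98635/137)*36 = 3550860/137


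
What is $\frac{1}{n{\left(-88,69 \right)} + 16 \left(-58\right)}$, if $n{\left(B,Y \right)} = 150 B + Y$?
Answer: $- \frac{1}{14059} \approx -7.1129 \cdot 10^{-5}$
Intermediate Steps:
$n{\left(B,Y \right)} = Y + 150 B$
$\frac{1}{n{\left(-88,69 \right)} + 16 \left(-58\right)} = \frac{1}{\left(69 + 150 \left(-88\right)\right) + 16 \left(-58\right)} = \frac{1}{\left(69 - 13200\right) - 928} = \frac{1}{-13131 - 928} = \frac{1}{-14059} = - \frac{1}{14059}$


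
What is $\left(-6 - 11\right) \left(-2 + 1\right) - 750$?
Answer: $-733$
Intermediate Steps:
$\left(-6 - 11\right) \left(-2 + 1\right) - 750 = \left(-17\right) \left(-1\right) - 750 = 17 - 750 = -733$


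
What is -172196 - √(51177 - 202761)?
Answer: -172196 - 4*I*√9474 ≈ -1.722e+5 - 389.34*I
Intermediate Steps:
-172196 - √(51177 - 202761) = -172196 - √(-151584) = -172196 - 4*I*√9474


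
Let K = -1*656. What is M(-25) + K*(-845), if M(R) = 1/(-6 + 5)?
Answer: 554319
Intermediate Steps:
M(R) = -1 (M(R) = 1/(-1) = -1)
K = -656
M(-25) + K*(-845) = -1 - 656*(-845) = -1 + 554320 = 554319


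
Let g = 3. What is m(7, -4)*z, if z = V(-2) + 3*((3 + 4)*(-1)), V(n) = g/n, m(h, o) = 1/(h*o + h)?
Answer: 15/14 ≈ 1.0714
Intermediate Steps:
m(h, o) = 1/(h + h*o)
V(n) = 3/n
z = -45/2 (z = 3/(-2) + 3*((3 + 4)*(-1)) = 3*(-½) + 3*(7*(-1)) = -3/2 + 3*(-7) = -3/2 - 21 = -45/2 ≈ -22.500)
m(7, -4)*z = (1/(7*(1 - 4)))*(-45/2) = ((⅐)/(-3))*(-45/2) = ((⅐)*(-⅓))*(-45/2) = -1/21*(-45/2) = 15/14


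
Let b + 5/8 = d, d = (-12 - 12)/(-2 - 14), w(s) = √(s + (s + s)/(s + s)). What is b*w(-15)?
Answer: 7*I*√14/8 ≈ 3.2739*I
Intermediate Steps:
w(s) = √(1 + s) (w(s) = √(s + (2*s)/((2*s))) = √(s + (2*s)*(1/(2*s))) = √(s + 1) = √(1 + s))
d = 3/2 (d = -24/(-16) = -24*(-1/16) = 3/2 ≈ 1.5000)
b = 7/8 (b = -5/8 + 3/2 = 7/8 ≈ 0.87500)
b*w(-15) = 7*√(1 - 15)/8 = 7*√(-14)/8 = 7*(I*√14)/8 = 7*I*√14/8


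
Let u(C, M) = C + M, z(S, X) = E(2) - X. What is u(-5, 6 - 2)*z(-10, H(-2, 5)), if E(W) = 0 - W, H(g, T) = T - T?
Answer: 2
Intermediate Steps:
H(g, T) = 0
E(W) = -W
z(S, X) = -2 - X (z(S, X) = -1*2 - X = -2 - X)
u(-5, 6 - 2)*z(-10, H(-2, 5)) = (-5 + (6 - 2))*(-2 - 1*0) = (-5 + 4)*(-2 + 0) = -1*(-2) = 2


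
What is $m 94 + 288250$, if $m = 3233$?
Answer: $592152$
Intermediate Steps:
$m 94 + 288250 = 3233 \cdot 94 + 288250 = 303902 + 288250 = 592152$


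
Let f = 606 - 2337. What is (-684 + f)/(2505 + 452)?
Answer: -2415/2957 ≈ -0.81671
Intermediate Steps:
f = -1731
(-684 + f)/(2505 + 452) = (-684 - 1731)/(2505 + 452) = -2415/2957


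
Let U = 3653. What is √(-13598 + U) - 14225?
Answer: -14225 + 3*I*√1105 ≈ -14225.0 + 99.725*I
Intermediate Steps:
√(-13598 + U) - 14225 = √(-13598 + 3653) - 14225 = √(-9945) - 14225 = 3*I*√1105 - 14225 = -14225 + 3*I*√1105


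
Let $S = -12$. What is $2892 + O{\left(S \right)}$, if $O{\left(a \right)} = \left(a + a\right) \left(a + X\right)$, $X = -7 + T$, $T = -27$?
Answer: $3996$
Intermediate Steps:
$X = -34$ ($X = -7 - 27 = -34$)
$O{\left(a \right)} = 2 a \left(-34 + a\right)$ ($O{\left(a \right)} = \left(a + a\right) \left(a - 34\right) = 2 a \left(-34 + a\right)$)
$2892 + O{\left(S \right)} = 2892 + 2 \left(-12\right) \left(-34 - 12\right) = 2892 + 2 \left(-12\right) \left(-46\right) = 2892 + 1104 = 3996$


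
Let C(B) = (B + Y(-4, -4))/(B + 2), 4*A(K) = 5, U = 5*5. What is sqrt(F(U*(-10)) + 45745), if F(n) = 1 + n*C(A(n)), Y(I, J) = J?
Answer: 2*sqrt(1941706)/13 ≈ 214.38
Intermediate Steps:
U = 25
A(K) = 5/4 (A(K) = (1/4)*5 = 5/4)
C(B) = (-4 + B)/(2 + B) (C(B) = (B - 4)/(B + 2) = (-4 + B)/(2 + B))
F(n) = 1 - 11*n/13 (F(n) = 1 + n*((-4 + 5/4)/(2 + 5/4)) = 1 + n*(-11/4/(13/4)) = 1 + n*((4/13)*(-11/4)) = 1 + n*(-11/13) = 1 - 11*n/13)
sqrt(F(U*(-10)) + 45745) = sqrt((1 - 275*(-10)/13) + 45745) = sqrt((1 - 11/13*(-250)) + 45745) = sqrt((1 + 2750/13) + 45745) = sqrt(2763/13 + 45745) = sqrt(597448/13) = 2*sqrt(1941706)/13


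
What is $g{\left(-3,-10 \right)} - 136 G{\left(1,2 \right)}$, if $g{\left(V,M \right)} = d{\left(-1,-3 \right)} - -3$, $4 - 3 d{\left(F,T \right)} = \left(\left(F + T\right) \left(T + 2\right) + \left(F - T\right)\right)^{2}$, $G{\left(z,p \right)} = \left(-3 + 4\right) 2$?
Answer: $- \frac{839}{3} \approx -279.67$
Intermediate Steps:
$G{\left(z,p \right)} = 2$ ($G{\left(z,p \right)} = 1 \cdot 2 = 2$)
$d{\left(F,T \right)} = \frac{4}{3} - \frac{\left(F - T + \left(2 + T\right) \left(F + T\right)\right)^{2}}{3}$ ($d{\left(F,T \right)} = \frac{4}{3} - \frac{\left(\left(F + T\right) \left(T + 2\right) + \left(F - T\right)\right)^{2}}{3} = \frac{4}{3} - \frac{\left(\left(F + T\right) \left(2 + T\right) + \left(F - T\right)\right)^{2}}{3} = \frac{4}{3} - \frac{\left(\left(2 + T\right) \left(F + T\right) + \left(F - T\right)\right)^{2}}{3} = \frac{4}{3} - \frac{\left(F - T + \left(2 + T\right) \left(F + T\right)\right)^{2}}{3}$)
$g{\left(V,M \right)} = - \frac{23}{3}$ ($g{\left(V,M \right)} = \left(\frac{4}{3} - \frac{\left(-3 + \left(-3\right)^{2} + 3 \left(-1\right) - -3\right)^{2}}{3}\right) - -3 = \left(\frac{4}{3} - \frac{\left(-3 + 9 - 3 + 3\right)^{2}}{3}\right) + 3 = \left(\frac{4}{3} - \frac{6^{2}}{3}\right) + 3 = \left(\frac{4}{3} - 12\right) + 3 = - \frac{32}{3} + 3 = - \frac{23}{3}$)
$g{\left(-3,-10 \right)} - 136 G{\left(1,2 \right)} = - \frac{23}{3} - 272 = - \frac{839}{3}$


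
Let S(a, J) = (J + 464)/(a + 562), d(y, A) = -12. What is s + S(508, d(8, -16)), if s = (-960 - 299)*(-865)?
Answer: 582633951/535 ≈ 1.0890e+6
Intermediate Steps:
S(a, J) = (464 + J)/(562 + a)
s = 1089035 (s = -1259*(-865) = 1089035)
s + S(508, d(8, -16)) = 1089035 + (464 - 12)/(562 + 508) = 1089035 + 452/1070 = 1089035 + (1/1070)*452 = 1089035 + 226/535 = 582633951/535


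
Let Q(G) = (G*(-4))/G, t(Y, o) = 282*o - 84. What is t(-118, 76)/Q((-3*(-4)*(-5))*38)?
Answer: -5337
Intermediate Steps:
t(Y, o) = -84 + 282*o
Q(G) = -4 (Q(G) = (-4*G)/G = -4)
t(-118, 76)/Q((-3*(-4)*(-5))*38) = (-84 + 282*76)/(-4) = (-84 + 21432)*(-1/4) = 21348*(-1/4) = -5337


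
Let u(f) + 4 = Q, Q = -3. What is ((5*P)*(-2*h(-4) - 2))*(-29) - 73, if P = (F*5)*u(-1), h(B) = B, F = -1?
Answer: -30523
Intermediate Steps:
u(f) = -7 (u(f) = -4 - 3 = -7)
P = 35 (P = -1*5*(-7) = -5*(-7) = 35)
((5*P)*(-2*h(-4) - 2))*(-29) - 73 = ((5*35)*(-2*(-4) - 2))*(-29) - 73 = (175*(8 - 2))*(-29) - 73 = (175*6)*(-29) - 73 = 1050*(-29) - 73 = -30450 - 73 = -30523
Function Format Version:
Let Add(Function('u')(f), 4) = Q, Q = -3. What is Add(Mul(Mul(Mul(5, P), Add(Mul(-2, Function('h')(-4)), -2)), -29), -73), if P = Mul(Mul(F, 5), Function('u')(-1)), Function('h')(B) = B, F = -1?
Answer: -30523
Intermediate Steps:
Function('u')(f) = -7 (Function('u')(f) = Add(-4, -3) = -7)
P = 35 (P = Mul(Mul(-1, 5), -7) = Mul(-5, -7) = 35)
Add(Mul(Mul(Mul(5, P), Add(Mul(-2, Function('h')(-4)), -2)), -29), -73) = Add(Mul(Mul(Mul(5, 35), Add(Mul(-2, -4), -2)), -29), -73) = Add(Mul(Mul(175, Add(8, -2)), -29), -73) = Add(Mul(Mul(175, 6), -29), -73) = Add(Mul(1050, -29), -73) = Add(-30450, -73) = -30523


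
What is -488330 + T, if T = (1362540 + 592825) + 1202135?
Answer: 2669170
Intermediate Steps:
T = 3157500 (T = 1955365 + 1202135 = 3157500)
-488330 + T = -488330 + 3157500 = 2669170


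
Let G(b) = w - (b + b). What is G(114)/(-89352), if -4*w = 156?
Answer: 89/29784 ≈ 0.0029882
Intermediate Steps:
w = -39 (w = -¼*156 = -39)
G(b) = -39 - 2*b (G(b) = -39 - (b + b) = -39 - 2*b)
G(114)/(-89352) = (-39 - 2*114)/(-89352) = (-39 - 228)*(-1/89352) = -267*(-1/89352) = 89/29784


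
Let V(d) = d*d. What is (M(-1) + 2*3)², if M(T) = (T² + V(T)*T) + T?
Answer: 25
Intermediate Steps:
V(d) = d²
M(T) = T + T² + T³ (M(T) = (T² + T²*T) + T = (T² + T³) + T = T + T² + T³)
(M(-1) + 2*3)² = (-(1 - 1 + (-1)²) + 2*3)² = (-(1 - 1 + 1) + 6)² = (-1*1 + 6)² = (-1 + 6)² = 5² = 25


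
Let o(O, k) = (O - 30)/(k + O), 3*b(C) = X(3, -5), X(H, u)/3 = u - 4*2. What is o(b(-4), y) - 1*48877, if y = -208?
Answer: -10801774/221 ≈ -48877.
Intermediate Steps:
X(H, u) = -24 + 3*u (X(H, u) = 3*(u - 4*2) = 3*(u - 8) = 3*(-8 + u) = -24 + 3*u)
b(C) = -13 (b(C) = (-24 + 3*(-5))/3 = (-24 - 15)/3 = (1/3)*(-39) = -13)
o(O, k) = (-30 + O)/(O + k)
o(b(-4), y) - 1*48877 = (-30 - 13)/(-13 - 208) - 1*48877 = -43/(-221) - 48877 = -1/221*(-43) - 48877 = 43/221 - 48877 = -10801774/221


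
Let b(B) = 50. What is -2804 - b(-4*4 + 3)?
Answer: -2854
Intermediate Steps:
-2804 - b(-4*4 + 3) = -2804 - 1*50 = -2804 - 50 = -2854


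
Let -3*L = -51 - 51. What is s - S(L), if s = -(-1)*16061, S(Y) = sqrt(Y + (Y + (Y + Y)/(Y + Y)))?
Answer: 16061 - sqrt(69) ≈ 16053.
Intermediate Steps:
L = 34 (L = -(-51 - 51)/3 = -1/3*(-102) = 34)
S(Y) = sqrt(1 + 2*Y) (S(Y) = sqrt(Y + (Y + (2*Y)/((2*Y)))) = sqrt(Y + (Y + (2*Y)*(1/(2*Y)))) = sqrt(Y + (Y + 1)) = sqrt(Y + (1 + Y)) = sqrt(1 + 2*Y))
s = 16061 (s = -1*(-16061) = 16061)
s - S(L) = 16061 - sqrt(1 + 2*34) = 16061 - sqrt(1 + 68) = 16061 - sqrt(69)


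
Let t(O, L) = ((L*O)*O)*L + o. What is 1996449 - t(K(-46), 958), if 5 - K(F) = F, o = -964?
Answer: -2385106751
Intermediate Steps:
K(F) = 5 - F
t(O, L) = -964 + L²*O² (t(O, L) = ((L*O)*O)*L - 964 = (L*O²)*L - 964 = L²*O² - 964 = -964 + L²*O²)
1996449 - t(K(-46), 958) = 1996449 - (-964 + 958²*(5 - 1*(-46))²) = 1996449 - (-964 + 917764*(5 + 46)²) = 1996449 - (-964 + 917764*51²) = 1996449 - (-964 + 917764*2601) = 1996449 - (-964 + 2387104164) = 1996449 - 1*2387103200 = 1996449 - 2387103200 = -2385106751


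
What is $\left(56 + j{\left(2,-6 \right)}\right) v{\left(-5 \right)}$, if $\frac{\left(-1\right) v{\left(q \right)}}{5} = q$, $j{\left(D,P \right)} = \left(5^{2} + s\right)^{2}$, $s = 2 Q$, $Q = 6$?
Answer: $35625$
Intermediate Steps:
$s = 12$ ($s = 2 \cdot 6 = 12$)
$j{\left(D,P \right)} = 1369$ ($j{\left(D,P \right)} = \left(5^{2} + 12\right)^{2} = \left(25 + 12\right)^{2} = 37^{2} = 1369$)
$v{\left(q \right)} = - 5 q$
$\left(56 + j{\left(2,-6 \right)}\right) v{\left(-5 \right)} = \left(56 + 1369\right) \left(\left(-5\right) \left(-5\right)\right) = 1425 \cdot 25 = 35625$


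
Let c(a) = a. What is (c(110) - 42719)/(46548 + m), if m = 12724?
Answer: -42609/59272 ≈ -0.71887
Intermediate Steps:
(c(110) - 42719)/(46548 + m) = (110 - 42719)/(46548 + 12724) = -42609/59272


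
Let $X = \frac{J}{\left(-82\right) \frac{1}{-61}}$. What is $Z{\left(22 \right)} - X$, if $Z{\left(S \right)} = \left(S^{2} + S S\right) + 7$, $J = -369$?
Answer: $\frac{2499}{2} \approx 1249.5$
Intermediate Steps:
$X = - \frac{549}{2}$ ($X = - \frac{369}{\left(-82\right) \frac{1}{-61}} = - \frac{369}{\left(-82\right) \left(- \frac{1}{61}\right)} = - \frac{369}{\frac{82}{61}} = \left(-369\right) \frac{61}{82} = - \frac{549}{2} \approx -274.5$)
$Z{\left(S \right)} = 7 + 2 S^{2}$ ($Z{\left(S \right)} = \left(S^{2} + S^{2}\right) + 7 = 2 S^{2} + 7 = 7 + 2 S^{2}$)
$Z{\left(22 \right)} - X = \left(7 + 2 \cdot 22^{2}\right) - - \frac{549}{2} = \left(7 + 2 \cdot 484\right) + \frac{549}{2} = \left(7 + 968\right) + \frac{549}{2} = 975 + \frac{549}{2} = \frac{2499}{2}$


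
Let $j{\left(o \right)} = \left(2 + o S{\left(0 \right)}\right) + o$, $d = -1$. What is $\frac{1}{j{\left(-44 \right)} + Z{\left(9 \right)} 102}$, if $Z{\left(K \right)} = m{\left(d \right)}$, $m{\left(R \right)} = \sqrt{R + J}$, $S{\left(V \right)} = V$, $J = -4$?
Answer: $- \frac{7}{8964} - \frac{17 i \sqrt{5}}{8964} \approx -0.0007809 - 0.0042406 i$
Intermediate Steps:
$m{\left(R \right)} = \sqrt{-4 + R}$ ($m{\left(R \right)} = \sqrt{R - 4} = \sqrt{-4 + R}$)
$Z{\left(K \right)} = i \sqrt{5}$ ($Z{\left(K \right)} = \sqrt{-4 - 1} = \sqrt{-5} = i \sqrt{5}$)
$j{\left(o \right)} = 2 + o$ ($j{\left(o \right)} = \left(2 + o 0\right) + o = \left(2 + 0\right) + o = 2 + o$)
$\frac{1}{j{\left(-44 \right)} + Z{\left(9 \right)} 102} = \frac{1}{\left(2 - 44\right) + i \sqrt{5} \cdot 102} = \frac{1}{-42 + 102 i \sqrt{5}}$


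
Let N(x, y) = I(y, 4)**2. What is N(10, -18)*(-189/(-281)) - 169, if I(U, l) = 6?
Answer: -40685/281 ≈ -144.79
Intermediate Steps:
N(x, y) = 36 (N(x, y) = 6**2 = 36)
N(10, -18)*(-189/(-281)) - 169 = 36*(-189/(-281)) - 169 = 36*(-189*(-1/281)) - 169 = 36*(189/281) - 169 = 6804/281 - 169 = -40685/281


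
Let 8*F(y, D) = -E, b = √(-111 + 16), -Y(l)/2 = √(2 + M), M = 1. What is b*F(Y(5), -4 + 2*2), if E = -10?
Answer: 5*I*√95/4 ≈ 12.183*I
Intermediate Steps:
Y(l) = -2*√3 (Y(l) = -2*√(2 + 1) = -2*√3)
b = I*√95 (b = √(-95) = I*√95 ≈ 9.7468*I)
F(y, D) = 5/4 (F(y, D) = (-1*(-10))/8 = (⅛)*10 = 5/4)
b*F(Y(5), -4 + 2*2) = (I*√95)*(5/4) = 5*I*√95/4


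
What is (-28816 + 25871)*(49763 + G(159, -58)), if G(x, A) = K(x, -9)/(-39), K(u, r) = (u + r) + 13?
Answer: -5715049330/39 ≈ -1.4654e+8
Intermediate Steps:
K(u, r) = 13 + r + u (K(u, r) = (r + u) + 13 = 13 + r + u)
G(x, A) = -4/39 - x/39 (G(x, A) = (13 - 9 + x)/(-39) = (4 + x)*(-1/39) = -4/39 - x/39)
(-28816 + 25871)*(49763 + G(159, -58)) = (-28816 + 25871)*(49763 + (-4/39 - 1/39*159)) = -2945*(49763 + (-4/39 - 53/13)) = -2945*(49763 - 163/39) = -2945*1940594/39 = -5715049330/39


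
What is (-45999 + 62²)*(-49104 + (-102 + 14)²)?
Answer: 1743530800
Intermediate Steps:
(-45999 + 62²)*(-49104 + (-102 + 14)²) = (-45999 + 3844)*(-49104 + (-88)²) = -42155*(-49104 + 7744) = -42155*(-41360) = 1743530800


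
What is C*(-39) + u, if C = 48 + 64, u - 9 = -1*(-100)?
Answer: -4259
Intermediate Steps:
u = 109 (u = 9 - 1*(-100) = 9 + 100 = 109)
C = 112
C*(-39) + u = 112*(-39) + 109 = -4368 + 109 = -4259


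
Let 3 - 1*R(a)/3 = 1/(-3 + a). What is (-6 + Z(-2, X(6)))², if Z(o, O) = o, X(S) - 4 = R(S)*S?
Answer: 64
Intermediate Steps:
R(a) = 9 - 3/(-3 + a)
X(S) = 4 + 3*S*(-10 + 3*S)/(-3 + S) (X(S) = 4 + (3*(-10 + 3*S)/(-3 + S))*S = 4 + 3*S*(-10 + 3*S)/(-3 + S))
(-6 + Z(-2, X(6)))² = (-6 - 2)² = (-8)² = 64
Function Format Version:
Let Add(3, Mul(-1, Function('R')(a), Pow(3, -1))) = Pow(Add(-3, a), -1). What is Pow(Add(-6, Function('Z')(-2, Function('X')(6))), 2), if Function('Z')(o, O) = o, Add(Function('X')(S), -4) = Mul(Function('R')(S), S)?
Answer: 64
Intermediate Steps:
Function('R')(a) = Add(9, Mul(-3, Pow(Add(-3, a), -1)))
Function('X')(S) = Add(4, Mul(3, S, Pow(Add(-3, S), -1), Add(-10, Mul(3, S)))) (Function('X')(S) = Add(4, Mul(Mul(3, Pow(Add(-3, S), -1), Add(-10, Mul(3, S))), S)) = Add(4, Mul(3, S, Pow(Add(-3, S), -1), Add(-10, Mul(3, S)))))
Pow(Add(-6, Function('Z')(-2, Function('X')(6))), 2) = Pow(Add(-6, -2), 2) = Pow(-8, 2) = 64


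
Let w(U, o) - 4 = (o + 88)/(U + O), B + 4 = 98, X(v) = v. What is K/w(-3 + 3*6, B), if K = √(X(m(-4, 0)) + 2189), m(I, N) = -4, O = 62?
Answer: 11*√2185/70 ≈ 7.3455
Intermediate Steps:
B = 94 (B = -4 + 98 = 94)
w(U, o) = 4 + (88 + o)/(62 + U) (w(U, o) = 4 + (o + 88)/(U + 62) = 4 + (88 + o)/(62 + U))
K = √2185 (K = √(-4 + 2189) = √2185 ≈ 46.744)
K/w(-3 + 3*6, B) = √2185/(((336 + 94 + 4*(-3 + 3*6))/(62 + (-3 + 3*6)))) = √2185/(((336 + 94 + 4*(-3 + 18))/(62 + (-3 + 18)))) = √2185/(((336 + 94 + 4*15)/(62 + 15))) = √2185/(((336 + 94 + 60)/77)) = √2185/(((1/77)*490)) = √2185/(70/11) = √2185*(11/70) = 11*√2185/70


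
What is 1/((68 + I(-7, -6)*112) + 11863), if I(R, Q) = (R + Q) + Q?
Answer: 1/9803 ≈ 0.00010201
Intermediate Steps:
I(R, Q) = R + 2*Q (I(R, Q) = (Q + R) + Q = R + 2*Q)
1/((68 + I(-7, -6)*112) + 11863) = 1/((68 + (-7 + 2*(-6))*112) + 11863) = 1/((68 + (-7 - 12)*112) + 11863) = 1/((68 - 19*112) + 11863) = 1/((68 - 2128) + 11863) = 1/(-2060 + 11863) = 1/9803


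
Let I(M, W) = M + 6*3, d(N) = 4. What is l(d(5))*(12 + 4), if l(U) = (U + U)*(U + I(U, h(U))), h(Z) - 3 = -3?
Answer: 3328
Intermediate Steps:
h(Z) = 0 (h(Z) = 3 - 3 = 0)
I(M, W) = 18 + M (I(M, W) = M + 18 = 18 + M)
l(U) = 2*U*(18 + 2*U) (l(U) = (U + U)*(U + (18 + U)) = (2*U)*(18 + 2*U) = 2*U*(18 + 2*U))
l(d(5))*(12 + 4) = (4*4*(9 + 4))*(12 + 4) = (4*4*13)*16 = 208*16 = 3328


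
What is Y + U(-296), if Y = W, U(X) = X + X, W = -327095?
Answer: -327687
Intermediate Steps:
U(X) = 2*X
Y = -327095
Y + U(-296) = -327095 + 2*(-296) = -327095 - 592 = -327687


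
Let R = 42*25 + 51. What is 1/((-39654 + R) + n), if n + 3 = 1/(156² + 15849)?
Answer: -40185/1549372859 ≈ -2.5936e-5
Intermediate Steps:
R = 1101 (R = 1050 + 51 = 1101)
n = -120554/40185 (n = -3 + 1/(156² + 15849) = -3 + 1/(24336 + 15849) = -3 + 1/40185 = -120554/40185 ≈ -3.0000)
1/((-39654 + R) + n) = 1/((-39654 + 1101) - 120554/40185) = 1/(-38553 - 120554/40185) = 1/(-1549372859/40185) = -40185/1549372859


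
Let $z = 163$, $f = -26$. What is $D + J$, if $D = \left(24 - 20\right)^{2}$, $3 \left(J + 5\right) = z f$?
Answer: $- \frac{4205}{3} \approx -1401.7$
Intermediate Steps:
$J = - \frac{4253}{3}$ ($J = -5 + \frac{163 \left(-26\right)}{3} = -5 + \frac{1}{3} \left(-4238\right) = -5 - \frac{4238}{3} = - \frac{4253}{3} \approx -1417.7$)
$D = 16$ ($D = 4^{2} = 16$)
$D + J = 16 - \frac{4253}{3} = - \frac{4205}{3}$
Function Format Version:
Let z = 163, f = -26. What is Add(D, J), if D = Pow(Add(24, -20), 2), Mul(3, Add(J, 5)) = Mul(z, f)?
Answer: Rational(-4205, 3) ≈ -1401.7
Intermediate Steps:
J = Rational(-4253, 3) (J = Add(-5, Mul(Rational(1, 3), Mul(163, -26))) = Add(-5, Mul(Rational(1, 3), -4238)) = Add(-5, Rational(-4238, 3)) = Rational(-4253, 3) ≈ -1417.7)
D = 16 (D = Pow(4, 2) = 16)
Add(D, J) = Add(16, Rational(-4253, 3)) = Rational(-4205, 3)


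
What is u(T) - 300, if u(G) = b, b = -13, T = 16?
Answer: -313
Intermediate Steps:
u(G) = -13
u(T) - 300 = -13 - 300 = -313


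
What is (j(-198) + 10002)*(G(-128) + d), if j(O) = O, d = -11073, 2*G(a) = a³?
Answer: -10388798796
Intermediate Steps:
G(a) = a³/2
(j(-198) + 10002)*(G(-128) + d) = (-198 + 10002)*((½)*(-128)³ - 11073) = 9804*((½)*(-2097152) - 11073) = 9804*(-1048576 - 11073) = 9804*(-1059649) = -10388798796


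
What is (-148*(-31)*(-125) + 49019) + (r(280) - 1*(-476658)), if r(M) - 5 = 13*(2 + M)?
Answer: -44152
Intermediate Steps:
r(M) = 31 + 13*M (r(M) = 5 + 13*(2 + M) = 5 + (26 + 13*M) = 31 + 13*M)
(-148*(-31)*(-125) + 49019) + (r(280) - 1*(-476658)) = (-148*(-31)*(-125) + 49019) + ((31 + 13*280) - 1*(-476658)) = (4588*(-125) + 49019) + ((31 + 3640) + 476658) = (-573500 + 49019) + (3671 + 476658) = -524481 + 480329 = -44152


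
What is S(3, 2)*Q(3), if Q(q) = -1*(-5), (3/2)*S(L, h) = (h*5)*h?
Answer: 200/3 ≈ 66.667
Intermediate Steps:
S(L, h) = 10*h²/3 (S(L, h) = 2*((h*5)*h)/3 = 2*((5*h)*h)/3 = 2*(5*h²)/3 = 10*h²/3)
Q(q) = 5
S(3, 2)*Q(3) = ((10/3)*2²)*5 = ((10/3)*4)*5 = (40/3)*5 = 200/3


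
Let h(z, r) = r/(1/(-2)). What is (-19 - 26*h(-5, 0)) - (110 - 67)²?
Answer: -1868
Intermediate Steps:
h(z, r) = -2*r (h(z, r) = r/(-½) = r*(-2) = -2*r)
(-19 - 26*h(-5, 0)) - (110 - 67)² = (-19 - (-52)*0) - (110 - 67)² = (-19 - 26*0) - 1*43² = (-19 + 0) - 1*1849 = -19 - 1849 = -1868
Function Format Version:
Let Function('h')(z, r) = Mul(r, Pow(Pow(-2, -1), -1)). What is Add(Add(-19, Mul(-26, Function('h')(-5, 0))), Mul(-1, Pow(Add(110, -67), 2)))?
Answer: -1868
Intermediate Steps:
Function('h')(z, r) = Mul(-2, r) (Function('h')(z, r) = Mul(r, Pow(Rational(-1, 2), -1)) = Mul(r, -2) = Mul(-2, r))
Add(Add(-19, Mul(-26, Function('h')(-5, 0))), Mul(-1, Pow(Add(110, -67), 2))) = Add(Add(-19, Mul(-26, Mul(-2, 0))), Mul(-1, Pow(Add(110, -67), 2))) = Add(Add(-19, Mul(-26, 0)), Mul(-1, Pow(43, 2))) = Add(Add(-19, 0), Mul(-1, 1849)) = Add(-19, -1849) = -1868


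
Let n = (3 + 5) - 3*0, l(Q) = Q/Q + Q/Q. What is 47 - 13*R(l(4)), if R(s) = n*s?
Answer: -161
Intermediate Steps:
l(Q) = 2 (l(Q) = 1 + 1 = 2)
n = 8 (n = 8 + 0 = 8)
R(s) = 8*s
47 - 13*R(l(4)) = 47 - 104*2 = 47 - 13*16 = 47 - 208 = -161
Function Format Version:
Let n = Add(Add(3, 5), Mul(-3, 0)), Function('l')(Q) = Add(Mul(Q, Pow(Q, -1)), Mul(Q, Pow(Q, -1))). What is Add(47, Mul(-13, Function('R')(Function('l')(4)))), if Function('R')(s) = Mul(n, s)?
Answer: -161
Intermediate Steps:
Function('l')(Q) = 2 (Function('l')(Q) = Add(1, 1) = 2)
n = 8 (n = Add(8, 0) = 8)
Function('R')(s) = Mul(8, s)
Add(47, Mul(-13, Function('R')(Function('l')(4)))) = Add(47, Mul(-13, Mul(8, 2))) = Add(47, Mul(-13, 16)) = Add(47, -208) = -161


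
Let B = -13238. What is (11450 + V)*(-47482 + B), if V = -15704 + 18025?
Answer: -836175120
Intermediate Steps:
V = 2321
(11450 + V)*(-47482 + B) = (11450 + 2321)*(-47482 - 13238) = 13771*(-60720) = -836175120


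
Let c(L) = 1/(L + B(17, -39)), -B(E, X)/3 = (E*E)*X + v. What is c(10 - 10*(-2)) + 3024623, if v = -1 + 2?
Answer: 102353242321/33840 ≈ 3.0246e+6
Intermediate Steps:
v = 1
B(E, X) = -3 - 3*X*E² (B(E, X) = -3*((E*E)*X + 1) = -3*(E²*X + 1) = -3*(X*E² + 1) = -3*(1 + X*E²) = -3 - 3*X*E²)
c(L) = 1/(33810 + L) (c(L) = 1/(L + (-3 - 3*(-39)*17²)) = 1/(L + (-3 - 3*(-39)*289)) = 1/(L + (-3 + 33813)) = 1/(L + 33810) = 1/(33810 + L))
c(10 - 10*(-2)) + 3024623 = 1/(33810 + (10 - 10*(-2))) + 3024623 = 1/(33810 + (10 + 20)) + 3024623 = 1/(33810 + 30) + 3024623 = 1/33840 + 3024623 = 102353242321/33840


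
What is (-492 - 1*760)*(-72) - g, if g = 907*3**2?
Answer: 81981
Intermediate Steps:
g = 8163 (g = 907*9 = 8163)
(-492 - 1*760)*(-72) - g = (-492 - 1*760)*(-72) - 1*8163 = (-492 - 760)*(-72) - 8163 = -1252*(-72) - 8163 = 90144 - 8163 = 81981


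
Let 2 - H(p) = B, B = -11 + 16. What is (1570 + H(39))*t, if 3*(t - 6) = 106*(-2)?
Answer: -303998/3 ≈ -1.0133e+5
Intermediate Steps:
B = 5
H(p) = -3 (H(p) = 2 - 1*5 = 2 - 5 = -3)
t = -194/3 (t = 6 + (106*(-2))/3 = 6 + (1/3)*(-212) = 6 - 212/3 = -194/3 ≈ -64.667)
(1570 + H(39))*t = (1570 - 3)*(-194/3) = 1567*(-194/3) = -303998/3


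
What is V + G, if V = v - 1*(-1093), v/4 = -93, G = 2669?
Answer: 3390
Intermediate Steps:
v = -372 (v = 4*(-93) = -372)
V = 721 (V = -372 - 1*(-1093) = -372 + 1093 = 721)
V + G = 721 + 2669 = 3390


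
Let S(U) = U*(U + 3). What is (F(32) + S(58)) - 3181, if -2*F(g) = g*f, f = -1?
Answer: 373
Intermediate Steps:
F(g) = g/2 (F(g) = -g*(-1)/2 = -(-1)*g/2 = g/2)
S(U) = U*(3 + U)
(F(32) + S(58)) - 3181 = ((½)*32 + 58*(3 + 58)) - 3181 = (16 + 58*61) - 3181 = (16 + 3538) - 3181 = 3554 - 3181 = 373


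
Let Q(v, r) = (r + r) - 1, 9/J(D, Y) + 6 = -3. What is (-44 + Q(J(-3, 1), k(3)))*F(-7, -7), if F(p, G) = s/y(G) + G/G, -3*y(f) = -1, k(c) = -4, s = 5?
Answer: -848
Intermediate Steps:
J(D, Y) = -1 (J(D, Y) = 9/(-6 - 3) = 9/(-9) = 9*(-⅑) = -1)
y(f) = ⅓ (y(f) = -⅓*(-1) = ⅓)
Q(v, r) = -1 + 2*r (Q(v, r) = 2*r - 1 = -1 + 2*r)
F(p, G) = 16 (F(p, G) = 5/(⅓) + G/G = 5*3 + 1 = 15 + 1 = 16)
(-44 + Q(J(-3, 1), k(3)))*F(-7, -7) = (-44 + (-1 + 2*(-4)))*16 = (-44 + (-1 - 8))*16 = (-44 - 9)*16 = -53*16 = -848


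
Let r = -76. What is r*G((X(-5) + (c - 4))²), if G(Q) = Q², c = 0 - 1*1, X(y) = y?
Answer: -760000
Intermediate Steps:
c = -1 (c = 0 - 1 = -1)
r*G((X(-5) + (c - 4))²) = -76*(-5 + (-1 - 4))⁴ = -76*(-5 - 5)⁴ = -76*((-10)²)² = -76*100² = -76*10000 = -760000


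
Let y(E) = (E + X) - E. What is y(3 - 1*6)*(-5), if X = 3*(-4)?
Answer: 60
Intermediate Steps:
X = -12
y(E) = -12 (y(E) = (E - 12) - E = (-12 + E) - E = -12)
y(3 - 1*6)*(-5) = -12*(-5) = 60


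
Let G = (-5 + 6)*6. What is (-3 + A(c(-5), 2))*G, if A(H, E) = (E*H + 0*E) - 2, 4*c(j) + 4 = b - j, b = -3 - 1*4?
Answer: -48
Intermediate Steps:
b = -7 (b = -3 - 4 = -7)
G = 6 (G = 1*6 = 6)
c(j) = -11/4 - j/4 (c(j) = -1 + (-7 - j)/4 = -1 + (-7/4 - j/4) = -11/4 - j/4)
A(H, E) = -2 + E*H (A(H, E) = (E*H + 0) - 2 = E*H - 2 = -2 + E*H)
(-3 + A(c(-5), 2))*G = (-3 + (-2 + 2*(-11/4 - ¼*(-5))))*6 = (-3 + (-2 + 2*(-11/4 + 5/4)))*6 = (-3 + (-2 + 2*(-3/2)))*6 = (-3 + (-2 - 3))*6 = (-3 - 5)*6 = -8*6 = -48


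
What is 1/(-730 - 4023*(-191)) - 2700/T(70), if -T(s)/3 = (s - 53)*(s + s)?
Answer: 5836022/15432991 ≈ 0.37815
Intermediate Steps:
T(s) = -6*s*(-53 + s) (T(s) = -3*(s - 53)*(s + s) = -3*(-53 + s)*2*s = -6*s*(-53 + s))
1/(-730 - 4023*(-191)) - 2700/T(70) = 1/(-730 - 4023*(-191)) - 2700*1/(420*(53 - 1*70)) = -1/191/(-4753) - 2700*1/(420*(53 - 70)) = -1/4753*(-1/191) - 2700/(6*70*(-17)) = 1/907823 - 2700/(-7140) = 1/907823 - 2700*(-1/7140) = 1/907823 + 45/119 = 5836022/15432991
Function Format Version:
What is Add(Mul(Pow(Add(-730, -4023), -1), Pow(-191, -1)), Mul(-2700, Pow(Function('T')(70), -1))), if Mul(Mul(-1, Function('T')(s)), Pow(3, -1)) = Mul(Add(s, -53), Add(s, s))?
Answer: Rational(5836022, 15432991) ≈ 0.37815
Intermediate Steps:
Function('T')(s) = Mul(-6, s, Add(-53, s)) (Function('T')(s) = Mul(-3, Mul(Add(s, -53), Add(s, s))) = Mul(-3, Mul(Add(-53, s), Mul(2, s))) = Mul(-3, Mul(2, s, Add(-53, s))) = Mul(-6, s, Add(-53, s)))
Add(Mul(Pow(Add(-730, -4023), -1), Pow(-191, -1)), Mul(-2700, Pow(Function('T')(70), -1))) = Add(Mul(Pow(Add(-730, -4023), -1), Pow(-191, -1)), Mul(-2700, Pow(Mul(6, 70, Add(53, Mul(-1, 70))), -1))) = Add(Mul(Pow(-4753, -1), Rational(-1, 191)), Mul(-2700, Pow(Mul(6, 70, Add(53, -70)), -1))) = Add(Mul(Rational(-1, 4753), Rational(-1, 191)), Mul(-2700, Pow(Mul(6, 70, -17), -1))) = Add(Rational(1, 907823), Mul(-2700, Pow(-7140, -1))) = Add(Rational(1, 907823), Mul(-2700, Rational(-1, 7140))) = Add(Rational(1, 907823), Rational(45, 119)) = Rational(5836022, 15432991)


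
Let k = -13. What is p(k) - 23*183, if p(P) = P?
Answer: -4222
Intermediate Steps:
p(k) - 23*183 = -13 - 23*183 = -13 - 4209 = -4222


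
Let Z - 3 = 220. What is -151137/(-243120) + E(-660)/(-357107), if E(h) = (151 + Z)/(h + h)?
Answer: 53972149543/86819853840 ≈ 0.62166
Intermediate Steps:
Z = 223 (Z = 3 + 220 = 223)
E(h) = 187/h (E(h) = (151 + 223)/(h + h) = 374/((2*h)) = 374*(1/(2*h)) = 187/h)
-151137/(-243120) + E(-660)/(-357107) = -151137/(-243120) + (187/(-660))/(-357107) = -151137*(-1/243120) + (187*(-1/660))*(-1/357107) = 50379/81040 - 17/60*(-1/357107) = 50379/81040 + 17/21426420 = 53972149543/86819853840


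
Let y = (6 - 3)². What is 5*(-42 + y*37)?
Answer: 1455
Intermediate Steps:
y = 9 (y = 3² = 9)
5*(-42 + y*37) = 5*(-42 + 9*37) = 5*(-42 + 333) = 5*291 = 1455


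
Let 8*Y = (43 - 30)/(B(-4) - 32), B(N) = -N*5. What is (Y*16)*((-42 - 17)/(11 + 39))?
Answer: 767/300 ≈ 2.5567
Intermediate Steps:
B(N) = -5*N
Y = -13/96 (Y = ((43 - 30)/(-5*(-4) - 32))/8 = (13/(20 - 32))/8 = (13/(-12))/8 = (13*(-1/12))/8 = (1/8)*(-13/12) = -13/96 ≈ -0.13542)
(Y*16)*((-42 - 17)/(11 + 39)) = (-13/96*16)*((-42 - 17)/(11 + 39)) = -(-767)/(6*50) = -13/6*(-59/50) = 767/300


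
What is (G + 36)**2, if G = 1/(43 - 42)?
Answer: 1369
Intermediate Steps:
G = 1 (G = 1/1 = 1)
(G + 36)**2 = (1 + 36)**2 = 37**2 = 1369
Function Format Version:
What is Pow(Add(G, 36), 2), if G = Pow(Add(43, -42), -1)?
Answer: 1369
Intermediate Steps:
G = 1 (G = Pow(1, -1) = 1)
Pow(Add(G, 36), 2) = Pow(Add(1, 36), 2) = Pow(37, 2) = 1369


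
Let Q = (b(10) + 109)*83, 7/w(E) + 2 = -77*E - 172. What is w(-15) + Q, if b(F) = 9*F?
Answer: 16203184/981 ≈ 16517.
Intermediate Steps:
w(E) = 7/(-174 - 77*E) (w(E) = 7/(-2 + (-77*E - 172)) = 7/(-2 + (-172 - 77*E)) = 7/(-174 - 77*E))
Q = 16517 (Q = (9*10 + 109)*83 = (90 + 109)*83 = 199*83 = 16517)
w(-15) + Q = -7/(174 + 77*(-15)) + 16517 = -7/(174 - 1155) + 16517 = -7/(-981) + 16517 = -7*(-1/981) + 16517 = 7/981 + 16517 = 16203184/981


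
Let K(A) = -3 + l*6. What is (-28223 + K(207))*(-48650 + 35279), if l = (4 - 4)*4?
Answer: 377409846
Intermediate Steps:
l = 0 (l = 0*4 = 0)
K(A) = -3 (K(A) = -3 + 0*6 = -3 + 0 = -3)
(-28223 + K(207))*(-48650 + 35279) = (-28223 - 3)*(-48650 + 35279) = -28226*(-13371) = 377409846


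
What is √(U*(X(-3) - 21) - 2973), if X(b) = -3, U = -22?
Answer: I*√2445 ≈ 49.447*I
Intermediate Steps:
√(U*(X(-3) - 21) - 2973) = √(-22*(-3 - 21) - 2973) = √(-22*(-24) - 2973) = √(528 - 2973) = √(-2445) = I*√2445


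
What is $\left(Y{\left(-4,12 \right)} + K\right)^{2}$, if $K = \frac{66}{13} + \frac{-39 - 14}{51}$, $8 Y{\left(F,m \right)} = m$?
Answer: $\frac{53919649}{1758276} \approx 30.666$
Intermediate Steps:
$Y{\left(F,m \right)} = \frac{m}{8}$
$K = \frac{2677}{663}$ ($K = 66 \cdot \frac{1}{13} + \left(-39 - 14\right) \frac{1}{51} = \frac{66}{13} - \frac{53}{51} = \frac{2677}{663} \approx 4.0377$)
$\left(Y{\left(-4,12 \right)} + K\right)^{2} = \left(\frac{1}{8} \cdot 12 + \frac{2677}{663}\right)^{2} = \left(\frac{3}{2} + \frac{2677}{663}\right)^{2} = \left(\frac{7343}{1326}\right)^{2} = \frac{53919649}{1758276}$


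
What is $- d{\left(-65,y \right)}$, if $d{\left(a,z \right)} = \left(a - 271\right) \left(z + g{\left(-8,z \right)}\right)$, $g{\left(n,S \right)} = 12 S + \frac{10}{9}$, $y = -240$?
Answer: $- \frac{3143840}{3} \approx -1.0479 \cdot 10^{6}$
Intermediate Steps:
$g{\left(n,S \right)} = \frac{10}{9} + 12 S$ ($g{\left(n,S \right)} = 12 S + 10 \cdot \frac{1}{9} = 12 S + \frac{10}{9} = \frac{10}{9} + 12 S$)
$d{\left(a,z \right)} = \left(-271 + a\right) \left(\frac{10}{9} + 13 z\right)$ ($d{\left(a,z \right)} = \left(a - 271\right) \left(z + \left(\frac{10}{9} + 12 z\right)\right) = \left(-271 + a\right) \left(\frac{10}{9} + 13 z\right)$)
$- d{\left(-65,y \right)} = - (- \frac{2710}{9} - -845520 + \frac{10}{9} \left(-65\right) + 13 \left(-65\right) \left(-240\right)) = - (- \frac{2710}{9} + 845520 - \frac{650}{9} + 202800) = \left(-1\right) \frac{3143840}{3} = - \frac{3143840}{3}$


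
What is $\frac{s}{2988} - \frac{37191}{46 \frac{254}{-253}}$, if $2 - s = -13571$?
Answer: $\frac{153661109}{189738} \approx 809.86$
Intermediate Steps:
$s = 13573$ ($s = 2 - -13571 = 2 + 13571 = 13573$)
$\frac{s}{2988} - \frac{37191}{46 \frac{254}{-253}} = \frac{13573}{2988} - \frac{37191}{46 \frac{254}{-253}} = 13573 \cdot \frac{1}{2988} - \frac{37191}{46 \cdot 254 \left(- \frac{1}{253}\right)} = \frac{13573}{2988} - \frac{37191}{46 \left(- \frac{254}{253}\right)} = \frac{13573}{2988} - \frac{37191}{- \frac{508}{11}} = \frac{13573}{2988} - - \frac{409101}{508} = \frac{13573}{2988} + \frac{409101}{508} = \frac{153661109}{189738}$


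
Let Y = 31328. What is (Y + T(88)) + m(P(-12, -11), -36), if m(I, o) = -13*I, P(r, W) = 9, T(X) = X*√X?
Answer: 31211 + 176*√22 ≈ 32037.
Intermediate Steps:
T(X) = X^(3/2)
(Y + T(88)) + m(P(-12, -11), -36) = (31328 + 88^(3/2)) - 13*9 = (31328 + 176*√22) - 117 = 31211 + 176*√22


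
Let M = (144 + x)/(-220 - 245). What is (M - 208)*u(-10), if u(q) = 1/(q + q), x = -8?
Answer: 24214/2325 ≈ 10.415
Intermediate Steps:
M = -136/465 (M = (144 - 8)/(-220 - 245) = 136/(-465) = 136*(-1/465) = -136/465 ≈ -0.29247)
u(q) = 1/(2*q)
(M - 208)*u(-10) = (-136/465 - 208)*((½)/(-10)) = -48428*(-1)/(465*10) = -96856/465*(-1/20) = 24214/2325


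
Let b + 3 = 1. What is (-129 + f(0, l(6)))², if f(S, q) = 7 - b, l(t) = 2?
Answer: 14400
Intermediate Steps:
b = -2 (b = -3 + 1 = -2)
f(S, q) = 9 (f(S, q) = 7 - 1*(-2) = 7 + 2 = 9)
(-129 + f(0, l(6)))² = (-129 + 9)² = (-120)² = 14400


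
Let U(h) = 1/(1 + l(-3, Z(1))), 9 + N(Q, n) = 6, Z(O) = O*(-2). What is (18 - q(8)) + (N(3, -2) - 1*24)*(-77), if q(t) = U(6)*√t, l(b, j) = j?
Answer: 2097 + 2*√2 ≈ 2099.8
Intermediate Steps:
Z(O) = -2*O
N(Q, n) = -3 (N(Q, n) = -9 + 6 = -3)
U(h) = -1 (U(h) = 1/(1 - 2*1) = 1/(1 - 2) = 1/(-1) = -1)
q(t) = -√t
(18 - q(8)) + (N(3, -2) - 1*24)*(-77) = (18 - (-1)*√8) + (-3 - 1*24)*(-77) = (18 - (-1)*2*√2) + (-3 - 24)*(-77) = (18 - (-2)*√2) - 27*(-77) = (18 + 2*√2) + 2079 = 2097 + 2*√2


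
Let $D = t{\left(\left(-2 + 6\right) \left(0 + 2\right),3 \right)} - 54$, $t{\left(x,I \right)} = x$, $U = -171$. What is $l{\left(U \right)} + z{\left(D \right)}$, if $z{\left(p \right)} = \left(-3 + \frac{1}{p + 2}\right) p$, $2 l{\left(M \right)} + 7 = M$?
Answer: $\frac{1101}{22} \approx 50.045$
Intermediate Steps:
$l{\left(M \right)} = - \frac{7}{2} + \frac{M}{2}$
$D = -46$ ($D = \left(-2 + 6\right) \left(0 + 2\right) - 54 = 4 \cdot 2 - 54 = 8 - 54 = -46$)
$z{\left(p \right)} = p \left(-3 + \frac{1}{2 + p}\right)$ ($z{\left(p \right)} = \left(-3 + \frac{1}{2 + p}\right) p = p \left(-3 + \frac{1}{2 + p}\right)$)
$l{\left(U \right)} + z{\left(D \right)} = \left(- \frac{7}{2} + \frac{1}{2} \left(-171\right)\right) - - \frac{46 \left(5 + 3 \left(-46\right)\right)}{2 - 46} = \left(- \frac{7}{2} - \frac{171}{2}\right) - - \frac{46 \left(5 - 138\right)}{-44} = -89 - \left(-46\right) \left(- \frac{1}{44}\right) \left(-133\right) = -89 + \frac{3059}{22} = \frac{1101}{22}$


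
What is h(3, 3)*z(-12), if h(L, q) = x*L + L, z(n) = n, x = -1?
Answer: 0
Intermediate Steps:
h(L, q) = 0 (h(L, q) = -L + L = 0)
h(3, 3)*z(-12) = 0*(-12) = 0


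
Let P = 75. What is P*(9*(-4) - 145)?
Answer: -13575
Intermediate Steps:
P*(9*(-4) - 145) = 75*(9*(-4) - 145) = 75*(-36 - 145) = 75*(-181) = -13575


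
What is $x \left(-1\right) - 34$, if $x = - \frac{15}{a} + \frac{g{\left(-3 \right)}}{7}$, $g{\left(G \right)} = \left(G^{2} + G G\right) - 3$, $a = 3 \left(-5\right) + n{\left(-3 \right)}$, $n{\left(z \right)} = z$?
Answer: $- \frac{1553}{42} \approx -36.976$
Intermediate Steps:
$a = -18$ ($a = 3 \left(-5\right) - 3 = -15 - 3 = -18$)
$g{\left(G \right)} = -3 + 2 G^{2}$ ($g{\left(G \right)} = \left(G^{2} + G^{2}\right) - 3 = 2 G^{2} - 3 = -3 + 2 G^{2}$)
$x = \frac{125}{42}$ ($x = - \frac{15}{-18} + \frac{-3 + 2 \left(-3\right)^{2}}{7} = \left(-15\right) \left(- \frac{1}{18}\right) + \left(-3 + 2 \cdot 9\right) \frac{1}{7} = \frac{5}{6} + \left(-3 + 18\right) \frac{1}{7} = \frac{5}{6} + 15 \cdot \frac{1}{7} = \frac{5}{6} + \frac{15}{7} = \frac{125}{42} \approx 2.9762$)
$x \left(-1\right) - 34 = \frac{125}{42} \left(-1\right) - 34 = - \frac{125}{42} - 34 = - \frac{1553}{42}$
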